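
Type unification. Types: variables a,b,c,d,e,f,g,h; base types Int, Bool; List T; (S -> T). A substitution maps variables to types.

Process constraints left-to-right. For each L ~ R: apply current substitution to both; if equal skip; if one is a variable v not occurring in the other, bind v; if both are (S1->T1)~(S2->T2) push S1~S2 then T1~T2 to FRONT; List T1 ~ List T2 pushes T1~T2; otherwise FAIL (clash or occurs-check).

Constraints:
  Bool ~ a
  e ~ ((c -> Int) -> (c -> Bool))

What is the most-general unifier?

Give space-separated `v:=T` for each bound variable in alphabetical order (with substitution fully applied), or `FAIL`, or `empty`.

step 1: unify Bool ~ a  [subst: {-} | 1 pending]
  bind a := Bool
step 2: unify e ~ ((c -> Int) -> (c -> Bool))  [subst: {a:=Bool} | 0 pending]
  bind e := ((c -> Int) -> (c -> Bool))

Answer: a:=Bool e:=((c -> Int) -> (c -> Bool))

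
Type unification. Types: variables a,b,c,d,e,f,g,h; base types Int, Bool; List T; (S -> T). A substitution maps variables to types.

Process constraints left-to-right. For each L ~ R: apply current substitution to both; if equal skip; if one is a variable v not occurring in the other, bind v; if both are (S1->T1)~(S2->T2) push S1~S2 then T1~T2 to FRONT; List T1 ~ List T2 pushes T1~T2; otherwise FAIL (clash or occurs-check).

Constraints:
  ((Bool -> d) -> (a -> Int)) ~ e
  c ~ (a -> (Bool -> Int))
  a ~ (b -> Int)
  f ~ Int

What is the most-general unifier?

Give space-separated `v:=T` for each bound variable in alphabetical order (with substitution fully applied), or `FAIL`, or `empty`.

step 1: unify ((Bool -> d) -> (a -> Int)) ~ e  [subst: {-} | 3 pending]
  bind e := ((Bool -> d) -> (a -> Int))
step 2: unify c ~ (a -> (Bool -> Int))  [subst: {e:=((Bool -> d) -> (a -> Int))} | 2 pending]
  bind c := (a -> (Bool -> Int))
step 3: unify a ~ (b -> Int)  [subst: {e:=((Bool -> d) -> (a -> Int)), c:=(a -> (Bool -> Int))} | 1 pending]
  bind a := (b -> Int)
step 4: unify f ~ Int  [subst: {e:=((Bool -> d) -> (a -> Int)), c:=(a -> (Bool -> Int)), a:=(b -> Int)} | 0 pending]
  bind f := Int

Answer: a:=(b -> Int) c:=((b -> Int) -> (Bool -> Int)) e:=((Bool -> d) -> ((b -> Int) -> Int)) f:=Int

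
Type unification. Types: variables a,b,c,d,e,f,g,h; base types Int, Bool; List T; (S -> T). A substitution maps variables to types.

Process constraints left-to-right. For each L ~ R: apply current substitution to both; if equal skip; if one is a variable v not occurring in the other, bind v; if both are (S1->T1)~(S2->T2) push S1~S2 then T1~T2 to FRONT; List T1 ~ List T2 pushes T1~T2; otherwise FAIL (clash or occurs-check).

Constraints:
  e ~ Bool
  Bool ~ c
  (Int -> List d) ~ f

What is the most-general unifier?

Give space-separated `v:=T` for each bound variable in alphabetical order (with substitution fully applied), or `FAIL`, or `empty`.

Answer: c:=Bool e:=Bool f:=(Int -> List d)

Derivation:
step 1: unify e ~ Bool  [subst: {-} | 2 pending]
  bind e := Bool
step 2: unify Bool ~ c  [subst: {e:=Bool} | 1 pending]
  bind c := Bool
step 3: unify (Int -> List d) ~ f  [subst: {e:=Bool, c:=Bool} | 0 pending]
  bind f := (Int -> List d)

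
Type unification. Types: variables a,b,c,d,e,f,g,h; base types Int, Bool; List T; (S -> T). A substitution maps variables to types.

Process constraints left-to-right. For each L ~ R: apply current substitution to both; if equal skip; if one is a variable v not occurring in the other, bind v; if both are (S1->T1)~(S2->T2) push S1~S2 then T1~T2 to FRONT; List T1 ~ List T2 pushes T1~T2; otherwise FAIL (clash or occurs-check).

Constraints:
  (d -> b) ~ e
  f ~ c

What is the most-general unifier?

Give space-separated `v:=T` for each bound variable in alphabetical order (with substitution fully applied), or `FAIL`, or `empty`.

Answer: e:=(d -> b) f:=c

Derivation:
step 1: unify (d -> b) ~ e  [subst: {-} | 1 pending]
  bind e := (d -> b)
step 2: unify f ~ c  [subst: {e:=(d -> b)} | 0 pending]
  bind f := c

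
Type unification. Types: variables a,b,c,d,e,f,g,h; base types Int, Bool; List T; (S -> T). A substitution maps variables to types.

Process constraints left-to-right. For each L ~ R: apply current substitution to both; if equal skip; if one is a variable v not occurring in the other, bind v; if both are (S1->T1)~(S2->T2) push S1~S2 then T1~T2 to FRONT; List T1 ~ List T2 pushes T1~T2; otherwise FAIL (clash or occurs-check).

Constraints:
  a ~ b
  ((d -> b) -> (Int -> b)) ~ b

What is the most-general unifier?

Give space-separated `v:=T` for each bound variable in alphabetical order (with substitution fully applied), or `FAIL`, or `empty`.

step 1: unify a ~ b  [subst: {-} | 1 pending]
  bind a := b
step 2: unify ((d -> b) -> (Int -> b)) ~ b  [subst: {a:=b} | 0 pending]
  occurs-check fail

Answer: FAIL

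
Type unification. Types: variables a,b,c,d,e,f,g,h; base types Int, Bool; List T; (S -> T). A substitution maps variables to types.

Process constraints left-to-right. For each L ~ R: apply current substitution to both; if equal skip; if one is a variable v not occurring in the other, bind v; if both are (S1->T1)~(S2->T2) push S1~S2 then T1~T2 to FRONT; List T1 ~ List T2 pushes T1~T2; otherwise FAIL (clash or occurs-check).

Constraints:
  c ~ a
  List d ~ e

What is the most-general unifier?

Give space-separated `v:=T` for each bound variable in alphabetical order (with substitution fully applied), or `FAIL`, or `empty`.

step 1: unify c ~ a  [subst: {-} | 1 pending]
  bind c := a
step 2: unify List d ~ e  [subst: {c:=a} | 0 pending]
  bind e := List d

Answer: c:=a e:=List d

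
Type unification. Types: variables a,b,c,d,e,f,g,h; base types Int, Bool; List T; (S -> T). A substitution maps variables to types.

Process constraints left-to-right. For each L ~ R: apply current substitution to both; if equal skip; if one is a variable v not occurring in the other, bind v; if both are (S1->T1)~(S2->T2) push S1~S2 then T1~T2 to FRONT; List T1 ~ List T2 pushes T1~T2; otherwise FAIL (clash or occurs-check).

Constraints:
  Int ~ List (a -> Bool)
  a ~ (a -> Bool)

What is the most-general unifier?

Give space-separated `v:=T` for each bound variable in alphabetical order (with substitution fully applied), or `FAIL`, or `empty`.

Answer: FAIL

Derivation:
step 1: unify Int ~ List (a -> Bool)  [subst: {-} | 1 pending]
  clash: Int vs List (a -> Bool)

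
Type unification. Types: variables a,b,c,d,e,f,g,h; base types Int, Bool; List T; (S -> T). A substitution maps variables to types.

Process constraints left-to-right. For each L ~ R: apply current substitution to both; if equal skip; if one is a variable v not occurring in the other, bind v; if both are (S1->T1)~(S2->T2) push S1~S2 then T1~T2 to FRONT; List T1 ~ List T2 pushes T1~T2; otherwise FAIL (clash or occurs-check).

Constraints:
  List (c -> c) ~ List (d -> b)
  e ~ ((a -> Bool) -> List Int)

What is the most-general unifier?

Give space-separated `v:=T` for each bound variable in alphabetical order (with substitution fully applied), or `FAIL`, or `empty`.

Answer: c:=b d:=b e:=((a -> Bool) -> List Int)

Derivation:
step 1: unify List (c -> c) ~ List (d -> b)  [subst: {-} | 1 pending]
  -> decompose List: push (c -> c)~(d -> b)
step 2: unify (c -> c) ~ (d -> b)  [subst: {-} | 1 pending]
  -> decompose arrow: push c~d, c~b
step 3: unify c ~ d  [subst: {-} | 2 pending]
  bind c := d
step 4: unify d ~ b  [subst: {c:=d} | 1 pending]
  bind d := b
step 5: unify e ~ ((a -> Bool) -> List Int)  [subst: {c:=d, d:=b} | 0 pending]
  bind e := ((a -> Bool) -> List Int)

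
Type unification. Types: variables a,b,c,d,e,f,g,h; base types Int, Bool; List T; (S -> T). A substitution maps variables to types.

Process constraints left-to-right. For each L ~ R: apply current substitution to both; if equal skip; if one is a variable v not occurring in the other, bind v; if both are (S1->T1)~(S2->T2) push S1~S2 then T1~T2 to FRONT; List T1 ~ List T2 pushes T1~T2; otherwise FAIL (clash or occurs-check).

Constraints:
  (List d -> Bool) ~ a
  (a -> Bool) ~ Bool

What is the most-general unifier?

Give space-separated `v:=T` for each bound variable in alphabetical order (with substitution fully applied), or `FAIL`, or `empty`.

Answer: FAIL

Derivation:
step 1: unify (List d -> Bool) ~ a  [subst: {-} | 1 pending]
  bind a := (List d -> Bool)
step 2: unify ((List d -> Bool) -> Bool) ~ Bool  [subst: {a:=(List d -> Bool)} | 0 pending]
  clash: ((List d -> Bool) -> Bool) vs Bool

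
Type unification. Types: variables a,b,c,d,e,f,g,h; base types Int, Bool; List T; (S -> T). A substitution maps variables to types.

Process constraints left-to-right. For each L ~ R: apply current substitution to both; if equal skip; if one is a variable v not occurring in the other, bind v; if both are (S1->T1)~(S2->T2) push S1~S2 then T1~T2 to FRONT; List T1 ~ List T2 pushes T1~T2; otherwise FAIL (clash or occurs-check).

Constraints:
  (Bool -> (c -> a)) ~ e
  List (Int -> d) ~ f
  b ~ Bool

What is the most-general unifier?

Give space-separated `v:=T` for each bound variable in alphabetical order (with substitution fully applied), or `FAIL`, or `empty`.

Answer: b:=Bool e:=(Bool -> (c -> a)) f:=List (Int -> d)

Derivation:
step 1: unify (Bool -> (c -> a)) ~ e  [subst: {-} | 2 pending]
  bind e := (Bool -> (c -> a))
step 2: unify List (Int -> d) ~ f  [subst: {e:=(Bool -> (c -> a))} | 1 pending]
  bind f := List (Int -> d)
step 3: unify b ~ Bool  [subst: {e:=(Bool -> (c -> a)), f:=List (Int -> d)} | 0 pending]
  bind b := Bool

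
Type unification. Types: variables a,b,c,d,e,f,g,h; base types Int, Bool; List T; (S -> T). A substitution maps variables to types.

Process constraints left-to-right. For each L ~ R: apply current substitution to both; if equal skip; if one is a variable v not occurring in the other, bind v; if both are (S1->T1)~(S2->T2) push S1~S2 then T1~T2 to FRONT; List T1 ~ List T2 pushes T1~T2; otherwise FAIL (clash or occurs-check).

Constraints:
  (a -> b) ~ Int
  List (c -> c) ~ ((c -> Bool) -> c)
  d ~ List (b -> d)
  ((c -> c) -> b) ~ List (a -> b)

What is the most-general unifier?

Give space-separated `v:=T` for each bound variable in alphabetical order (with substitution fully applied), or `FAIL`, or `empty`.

Answer: FAIL

Derivation:
step 1: unify (a -> b) ~ Int  [subst: {-} | 3 pending]
  clash: (a -> b) vs Int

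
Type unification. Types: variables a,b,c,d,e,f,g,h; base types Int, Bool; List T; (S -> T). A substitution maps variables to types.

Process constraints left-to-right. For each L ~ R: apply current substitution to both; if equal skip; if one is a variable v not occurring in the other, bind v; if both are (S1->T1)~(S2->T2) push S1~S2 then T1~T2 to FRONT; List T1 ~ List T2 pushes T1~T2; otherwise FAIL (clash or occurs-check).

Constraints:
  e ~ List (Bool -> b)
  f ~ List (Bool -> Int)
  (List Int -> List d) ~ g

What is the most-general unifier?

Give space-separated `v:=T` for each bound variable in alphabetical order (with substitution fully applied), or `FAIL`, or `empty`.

Answer: e:=List (Bool -> b) f:=List (Bool -> Int) g:=(List Int -> List d)

Derivation:
step 1: unify e ~ List (Bool -> b)  [subst: {-} | 2 pending]
  bind e := List (Bool -> b)
step 2: unify f ~ List (Bool -> Int)  [subst: {e:=List (Bool -> b)} | 1 pending]
  bind f := List (Bool -> Int)
step 3: unify (List Int -> List d) ~ g  [subst: {e:=List (Bool -> b), f:=List (Bool -> Int)} | 0 pending]
  bind g := (List Int -> List d)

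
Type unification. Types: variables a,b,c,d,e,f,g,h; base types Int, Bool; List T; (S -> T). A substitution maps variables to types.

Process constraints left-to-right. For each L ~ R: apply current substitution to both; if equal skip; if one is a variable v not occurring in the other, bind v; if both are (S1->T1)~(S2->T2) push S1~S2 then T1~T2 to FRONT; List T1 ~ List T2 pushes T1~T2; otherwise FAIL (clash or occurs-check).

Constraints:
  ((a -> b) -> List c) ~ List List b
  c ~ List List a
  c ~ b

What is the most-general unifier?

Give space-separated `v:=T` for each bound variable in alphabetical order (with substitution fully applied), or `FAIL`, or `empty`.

Answer: FAIL

Derivation:
step 1: unify ((a -> b) -> List c) ~ List List b  [subst: {-} | 2 pending]
  clash: ((a -> b) -> List c) vs List List b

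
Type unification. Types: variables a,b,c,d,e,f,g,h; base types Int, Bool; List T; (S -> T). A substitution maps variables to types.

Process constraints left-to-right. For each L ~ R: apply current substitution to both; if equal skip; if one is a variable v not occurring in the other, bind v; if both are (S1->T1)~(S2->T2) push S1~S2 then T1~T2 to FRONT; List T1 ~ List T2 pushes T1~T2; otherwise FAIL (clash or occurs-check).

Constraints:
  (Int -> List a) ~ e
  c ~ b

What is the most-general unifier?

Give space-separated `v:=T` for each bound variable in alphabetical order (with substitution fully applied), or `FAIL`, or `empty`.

Answer: c:=b e:=(Int -> List a)

Derivation:
step 1: unify (Int -> List a) ~ e  [subst: {-} | 1 pending]
  bind e := (Int -> List a)
step 2: unify c ~ b  [subst: {e:=(Int -> List a)} | 0 pending]
  bind c := b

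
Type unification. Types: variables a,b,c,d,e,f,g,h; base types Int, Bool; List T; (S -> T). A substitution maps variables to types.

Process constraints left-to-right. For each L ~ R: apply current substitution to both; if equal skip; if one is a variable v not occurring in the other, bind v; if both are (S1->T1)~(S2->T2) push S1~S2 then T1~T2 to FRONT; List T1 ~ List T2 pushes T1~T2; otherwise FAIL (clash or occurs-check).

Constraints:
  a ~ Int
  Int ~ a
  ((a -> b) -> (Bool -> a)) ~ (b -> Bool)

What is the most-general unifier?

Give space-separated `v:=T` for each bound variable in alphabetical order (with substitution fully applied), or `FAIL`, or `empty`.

step 1: unify a ~ Int  [subst: {-} | 2 pending]
  bind a := Int
step 2: unify Int ~ Int  [subst: {a:=Int} | 1 pending]
  -> identical, skip
step 3: unify ((Int -> b) -> (Bool -> Int)) ~ (b -> Bool)  [subst: {a:=Int} | 0 pending]
  -> decompose arrow: push (Int -> b)~b, (Bool -> Int)~Bool
step 4: unify (Int -> b) ~ b  [subst: {a:=Int} | 1 pending]
  occurs-check fail

Answer: FAIL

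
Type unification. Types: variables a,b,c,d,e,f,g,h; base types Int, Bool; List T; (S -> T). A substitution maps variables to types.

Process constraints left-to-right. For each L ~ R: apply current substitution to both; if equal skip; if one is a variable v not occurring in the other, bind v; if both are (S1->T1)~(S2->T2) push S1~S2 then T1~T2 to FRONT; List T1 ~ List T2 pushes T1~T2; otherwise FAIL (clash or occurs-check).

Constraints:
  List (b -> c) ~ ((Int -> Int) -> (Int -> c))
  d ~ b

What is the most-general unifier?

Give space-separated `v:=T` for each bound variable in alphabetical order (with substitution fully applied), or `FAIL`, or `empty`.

step 1: unify List (b -> c) ~ ((Int -> Int) -> (Int -> c))  [subst: {-} | 1 pending]
  clash: List (b -> c) vs ((Int -> Int) -> (Int -> c))

Answer: FAIL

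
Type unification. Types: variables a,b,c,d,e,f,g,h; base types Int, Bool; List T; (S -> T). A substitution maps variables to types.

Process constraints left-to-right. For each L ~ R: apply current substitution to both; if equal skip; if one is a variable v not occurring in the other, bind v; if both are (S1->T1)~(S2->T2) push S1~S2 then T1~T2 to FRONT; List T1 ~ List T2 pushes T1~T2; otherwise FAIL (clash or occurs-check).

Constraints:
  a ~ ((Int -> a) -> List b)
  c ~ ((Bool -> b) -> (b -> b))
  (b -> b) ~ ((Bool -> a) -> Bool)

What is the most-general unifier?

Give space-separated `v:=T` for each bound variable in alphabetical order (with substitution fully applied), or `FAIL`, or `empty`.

Answer: FAIL

Derivation:
step 1: unify a ~ ((Int -> a) -> List b)  [subst: {-} | 2 pending]
  occurs-check fail: a in ((Int -> a) -> List b)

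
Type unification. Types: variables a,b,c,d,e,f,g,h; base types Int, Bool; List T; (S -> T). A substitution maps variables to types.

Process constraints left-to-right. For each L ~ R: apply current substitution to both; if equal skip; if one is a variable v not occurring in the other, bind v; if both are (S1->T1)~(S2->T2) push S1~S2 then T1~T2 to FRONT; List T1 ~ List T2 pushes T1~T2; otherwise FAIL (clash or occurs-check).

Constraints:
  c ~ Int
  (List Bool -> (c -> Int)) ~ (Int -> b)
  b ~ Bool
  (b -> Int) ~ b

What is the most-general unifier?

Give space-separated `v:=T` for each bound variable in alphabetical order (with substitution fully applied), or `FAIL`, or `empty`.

Answer: FAIL

Derivation:
step 1: unify c ~ Int  [subst: {-} | 3 pending]
  bind c := Int
step 2: unify (List Bool -> (Int -> Int)) ~ (Int -> b)  [subst: {c:=Int} | 2 pending]
  -> decompose arrow: push List Bool~Int, (Int -> Int)~b
step 3: unify List Bool ~ Int  [subst: {c:=Int} | 3 pending]
  clash: List Bool vs Int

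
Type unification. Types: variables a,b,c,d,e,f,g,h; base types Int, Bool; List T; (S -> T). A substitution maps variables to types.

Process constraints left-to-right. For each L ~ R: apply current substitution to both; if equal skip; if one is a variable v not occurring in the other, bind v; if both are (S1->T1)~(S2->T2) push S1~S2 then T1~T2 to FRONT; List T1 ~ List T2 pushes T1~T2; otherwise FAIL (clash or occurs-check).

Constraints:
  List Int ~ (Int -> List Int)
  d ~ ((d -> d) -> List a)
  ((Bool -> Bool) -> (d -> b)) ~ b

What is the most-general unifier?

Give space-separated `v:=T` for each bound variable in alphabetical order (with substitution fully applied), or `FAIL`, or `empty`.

Answer: FAIL

Derivation:
step 1: unify List Int ~ (Int -> List Int)  [subst: {-} | 2 pending]
  clash: List Int vs (Int -> List Int)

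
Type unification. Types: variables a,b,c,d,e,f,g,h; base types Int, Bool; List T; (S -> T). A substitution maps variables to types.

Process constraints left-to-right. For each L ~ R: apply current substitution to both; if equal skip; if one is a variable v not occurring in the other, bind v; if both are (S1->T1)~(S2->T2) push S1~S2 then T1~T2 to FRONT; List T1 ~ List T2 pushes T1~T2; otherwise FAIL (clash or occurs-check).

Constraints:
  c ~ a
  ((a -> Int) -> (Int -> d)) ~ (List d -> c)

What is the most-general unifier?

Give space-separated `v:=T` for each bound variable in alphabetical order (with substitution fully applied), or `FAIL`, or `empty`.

step 1: unify c ~ a  [subst: {-} | 1 pending]
  bind c := a
step 2: unify ((a -> Int) -> (Int -> d)) ~ (List d -> a)  [subst: {c:=a} | 0 pending]
  -> decompose arrow: push (a -> Int)~List d, (Int -> d)~a
step 3: unify (a -> Int) ~ List d  [subst: {c:=a} | 1 pending]
  clash: (a -> Int) vs List d

Answer: FAIL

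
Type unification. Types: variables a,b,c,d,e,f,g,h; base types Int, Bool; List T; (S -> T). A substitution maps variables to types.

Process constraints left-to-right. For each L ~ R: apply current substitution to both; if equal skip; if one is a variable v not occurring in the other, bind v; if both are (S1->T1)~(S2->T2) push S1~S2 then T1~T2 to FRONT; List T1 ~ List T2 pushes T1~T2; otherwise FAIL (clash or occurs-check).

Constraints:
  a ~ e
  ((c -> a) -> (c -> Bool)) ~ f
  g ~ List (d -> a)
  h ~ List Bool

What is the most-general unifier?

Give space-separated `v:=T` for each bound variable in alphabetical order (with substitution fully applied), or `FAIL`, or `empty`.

step 1: unify a ~ e  [subst: {-} | 3 pending]
  bind a := e
step 2: unify ((c -> e) -> (c -> Bool)) ~ f  [subst: {a:=e} | 2 pending]
  bind f := ((c -> e) -> (c -> Bool))
step 3: unify g ~ List (d -> e)  [subst: {a:=e, f:=((c -> e) -> (c -> Bool))} | 1 pending]
  bind g := List (d -> e)
step 4: unify h ~ List Bool  [subst: {a:=e, f:=((c -> e) -> (c -> Bool)), g:=List (d -> e)} | 0 pending]
  bind h := List Bool

Answer: a:=e f:=((c -> e) -> (c -> Bool)) g:=List (d -> e) h:=List Bool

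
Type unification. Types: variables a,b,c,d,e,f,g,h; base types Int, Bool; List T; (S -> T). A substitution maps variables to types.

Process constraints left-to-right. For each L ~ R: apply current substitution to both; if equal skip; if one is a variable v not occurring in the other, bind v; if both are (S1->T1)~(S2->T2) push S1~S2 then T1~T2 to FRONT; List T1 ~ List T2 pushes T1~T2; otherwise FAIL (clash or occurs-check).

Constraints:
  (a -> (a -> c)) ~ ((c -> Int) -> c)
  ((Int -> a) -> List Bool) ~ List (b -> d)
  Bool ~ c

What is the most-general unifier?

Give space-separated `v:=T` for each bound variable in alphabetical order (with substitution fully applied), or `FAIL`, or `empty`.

Answer: FAIL

Derivation:
step 1: unify (a -> (a -> c)) ~ ((c -> Int) -> c)  [subst: {-} | 2 pending]
  -> decompose arrow: push a~(c -> Int), (a -> c)~c
step 2: unify a ~ (c -> Int)  [subst: {-} | 3 pending]
  bind a := (c -> Int)
step 3: unify ((c -> Int) -> c) ~ c  [subst: {a:=(c -> Int)} | 2 pending]
  occurs-check fail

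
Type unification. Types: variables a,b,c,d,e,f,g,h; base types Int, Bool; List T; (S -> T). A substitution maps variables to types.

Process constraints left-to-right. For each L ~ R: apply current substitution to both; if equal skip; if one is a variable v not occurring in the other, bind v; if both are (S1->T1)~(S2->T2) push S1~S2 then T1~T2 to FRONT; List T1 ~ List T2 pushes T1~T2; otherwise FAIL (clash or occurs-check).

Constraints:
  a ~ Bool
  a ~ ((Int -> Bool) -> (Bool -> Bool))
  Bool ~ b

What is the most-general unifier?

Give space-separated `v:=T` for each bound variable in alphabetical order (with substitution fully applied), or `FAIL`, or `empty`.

step 1: unify a ~ Bool  [subst: {-} | 2 pending]
  bind a := Bool
step 2: unify Bool ~ ((Int -> Bool) -> (Bool -> Bool))  [subst: {a:=Bool} | 1 pending]
  clash: Bool vs ((Int -> Bool) -> (Bool -> Bool))

Answer: FAIL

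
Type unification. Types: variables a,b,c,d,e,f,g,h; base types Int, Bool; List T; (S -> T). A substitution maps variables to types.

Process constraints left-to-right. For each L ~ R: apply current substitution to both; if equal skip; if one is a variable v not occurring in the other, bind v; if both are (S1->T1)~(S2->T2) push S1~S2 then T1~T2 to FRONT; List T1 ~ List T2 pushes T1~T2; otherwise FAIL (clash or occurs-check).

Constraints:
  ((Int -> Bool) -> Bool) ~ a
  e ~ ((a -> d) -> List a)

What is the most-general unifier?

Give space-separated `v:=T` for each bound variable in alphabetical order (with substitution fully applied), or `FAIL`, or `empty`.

Answer: a:=((Int -> Bool) -> Bool) e:=((((Int -> Bool) -> Bool) -> d) -> List ((Int -> Bool) -> Bool))

Derivation:
step 1: unify ((Int -> Bool) -> Bool) ~ a  [subst: {-} | 1 pending]
  bind a := ((Int -> Bool) -> Bool)
step 2: unify e ~ ((((Int -> Bool) -> Bool) -> d) -> List ((Int -> Bool) -> Bool))  [subst: {a:=((Int -> Bool) -> Bool)} | 0 pending]
  bind e := ((((Int -> Bool) -> Bool) -> d) -> List ((Int -> Bool) -> Bool))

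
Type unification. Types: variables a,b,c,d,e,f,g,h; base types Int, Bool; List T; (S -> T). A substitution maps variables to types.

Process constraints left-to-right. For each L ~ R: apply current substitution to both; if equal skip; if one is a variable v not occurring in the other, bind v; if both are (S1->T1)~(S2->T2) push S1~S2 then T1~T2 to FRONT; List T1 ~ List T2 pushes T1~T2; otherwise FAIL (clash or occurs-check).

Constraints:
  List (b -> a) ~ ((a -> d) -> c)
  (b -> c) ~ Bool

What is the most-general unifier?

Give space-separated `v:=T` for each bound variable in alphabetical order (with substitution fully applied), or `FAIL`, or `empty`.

Answer: FAIL

Derivation:
step 1: unify List (b -> a) ~ ((a -> d) -> c)  [subst: {-} | 1 pending]
  clash: List (b -> a) vs ((a -> d) -> c)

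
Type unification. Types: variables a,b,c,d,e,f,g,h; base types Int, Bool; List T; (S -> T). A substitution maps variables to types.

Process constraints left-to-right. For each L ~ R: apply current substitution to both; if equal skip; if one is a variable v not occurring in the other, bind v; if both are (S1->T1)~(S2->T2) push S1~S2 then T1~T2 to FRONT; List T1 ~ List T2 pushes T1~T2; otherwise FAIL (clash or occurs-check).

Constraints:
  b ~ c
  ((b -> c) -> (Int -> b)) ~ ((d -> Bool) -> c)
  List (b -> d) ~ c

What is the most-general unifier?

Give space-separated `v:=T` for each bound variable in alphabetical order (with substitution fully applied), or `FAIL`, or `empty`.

step 1: unify b ~ c  [subst: {-} | 2 pending]
  bind b := c
step 2: unify ((c -> c) -> (Int -> c)) ~ ((d -> Bool) -> c)  [subst: {b:=c} | 1 pending]
  -> decompose arrow: push (c -> c)~(d -> Bool), (Int -> c)~c
step 3: unify (c -> c) ~ (d -> Bool)  [subst: {b:=c} | 2 pending]
  -> decompose arrow: push c~d, c~Bool
step 4: unify c ~ d  [subst: {b:=c} | 3 pending]
  bind c := d
step 5: unify d ~ Bool  [subst: {b:=c, c:=d} | 2 pending]
  bind d := Bool
step 6: unify (Int -> Bool) ~ Bool  [subst: {b:=c, c:=d, d:=Bool} | 1 pending]
  clash: (Int -> Bool) vs Bool

Answer: FAIL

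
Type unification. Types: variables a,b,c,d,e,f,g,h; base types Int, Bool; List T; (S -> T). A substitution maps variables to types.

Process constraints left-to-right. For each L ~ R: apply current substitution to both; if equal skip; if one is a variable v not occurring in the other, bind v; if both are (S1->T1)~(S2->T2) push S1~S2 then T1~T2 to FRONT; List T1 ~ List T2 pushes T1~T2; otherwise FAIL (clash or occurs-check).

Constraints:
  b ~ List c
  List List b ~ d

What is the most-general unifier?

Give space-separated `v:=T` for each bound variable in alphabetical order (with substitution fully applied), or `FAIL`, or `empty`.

Answer: b:=List c d:=List List List c

Derivation:
step 1: unify b ~ List c  [subst: {-} | 1 pending]
  bind b := List c
step 2: unify List List List c ~ d  [subst: {b:=List c} | 0 pending]
  bind d := List List List c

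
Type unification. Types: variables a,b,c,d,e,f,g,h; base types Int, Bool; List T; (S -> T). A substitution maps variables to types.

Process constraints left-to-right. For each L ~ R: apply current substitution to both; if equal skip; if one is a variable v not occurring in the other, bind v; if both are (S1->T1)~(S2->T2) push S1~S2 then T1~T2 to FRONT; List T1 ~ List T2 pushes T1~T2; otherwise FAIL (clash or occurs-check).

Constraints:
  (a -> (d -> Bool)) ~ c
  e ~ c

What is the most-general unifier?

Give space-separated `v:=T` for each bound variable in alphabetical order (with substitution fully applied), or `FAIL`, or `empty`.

step 1: unify (a -> (d -> Bool)) ~ c  [subst: {-} | 1 pending]
  bind c := (a -> (d -> Bool))
step 2: unify e ~ (a -> (d -> Bool))  [subst: {c:=(a -> (d -> Bool))} | 0 pending]
  bind e := (a -> (d -> Bool))

Answer: c:=(a -> (d -> Bool)) e:=(a -> (d -> Bool))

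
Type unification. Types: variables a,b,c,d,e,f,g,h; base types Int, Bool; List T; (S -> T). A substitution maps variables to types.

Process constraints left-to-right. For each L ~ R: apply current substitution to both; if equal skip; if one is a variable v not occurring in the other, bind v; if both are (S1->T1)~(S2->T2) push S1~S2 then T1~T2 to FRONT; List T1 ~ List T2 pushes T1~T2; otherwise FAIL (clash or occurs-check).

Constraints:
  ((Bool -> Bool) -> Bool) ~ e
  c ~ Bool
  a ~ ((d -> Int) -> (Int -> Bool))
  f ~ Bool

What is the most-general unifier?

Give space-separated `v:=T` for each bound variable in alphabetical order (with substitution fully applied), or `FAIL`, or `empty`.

Answer: a:=((d -> Int) -> (Int -> Bool)) c:=Bool e:=((Bool -> Bool) -> Bool) f:=Bool

Derivation:
step 1: unify ((Bool -> Bool) -> Bool) ~ e  [subst: {-} | 3 pending]
  bind e := ((Bool -> Bool) -> Bool)
step 2: unify c ~ Bool  [subst: {e:=((Bool -> Bool) -> Bool)} | 2 pending]
  bind c := Bool
step 3: unify a ~ ((d -> Int) -> (Int -> Bool))  [subst: {e:=((Bool -> Bool) -> Bool), c:=Bool} | 1 pending]
  bind a := ((d -> Int) -> (Int -> Bool))
step 4: unify f ~ Bool  [subst: {e:=((Bool -> Bool) -> Bool), c:=Bool, a:=((d -> Int) -> (Int -> Bool))} | 0 pending]
  bind f := Bool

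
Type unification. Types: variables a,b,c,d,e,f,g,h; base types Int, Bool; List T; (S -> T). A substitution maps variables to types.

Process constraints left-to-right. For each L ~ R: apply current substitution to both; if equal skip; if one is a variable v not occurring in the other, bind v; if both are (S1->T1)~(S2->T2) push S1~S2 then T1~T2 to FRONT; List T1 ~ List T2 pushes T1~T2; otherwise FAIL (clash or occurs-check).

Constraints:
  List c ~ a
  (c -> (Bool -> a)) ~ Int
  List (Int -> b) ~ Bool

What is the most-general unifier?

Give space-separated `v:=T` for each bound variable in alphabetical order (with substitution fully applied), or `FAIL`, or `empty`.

step 1: unify List c ~ a  [subst: {-} | 2 pending]
  bind a := List c
step 2: unify (c -> (Bool -> List c)) ~ Int  [subst: {a:=List c} | 1 pending]
  clash: (c -> (Bool -> List c)) vs Int

Answer: FAIL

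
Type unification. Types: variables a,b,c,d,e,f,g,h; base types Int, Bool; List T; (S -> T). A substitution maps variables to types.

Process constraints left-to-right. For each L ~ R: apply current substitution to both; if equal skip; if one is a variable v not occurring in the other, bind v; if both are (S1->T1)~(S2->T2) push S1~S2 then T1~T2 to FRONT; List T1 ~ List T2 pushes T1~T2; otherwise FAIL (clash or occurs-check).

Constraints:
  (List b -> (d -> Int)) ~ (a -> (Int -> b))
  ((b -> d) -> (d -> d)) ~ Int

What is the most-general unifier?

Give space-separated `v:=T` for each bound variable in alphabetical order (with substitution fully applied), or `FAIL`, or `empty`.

step 1: unify (List b -> (d -> Int)) ~ (a -> (Int -> b))  [subst: {-} | 1 pending]
  -> decompose arrow: push List b~a, (d -> Int)~(Int -> b)
step 2: unify List b ~ a  [subst: {-} | 2 pending]
  bind a := List b
step 3: unify (d -> Int) ~ (Int -> b)  [subst: {a:=List b} | 1 pending]
  -> decompose arrow: push d~Int, Int~b
step 4: unify d ~ Int  [subst: {a:=List b} | 2 pending]
  bind d := Int
step 5: unify Int ~ b  [subst: {a:=List b, d:=Int} | 1 pending]
  bind b := Int
step 6: unify ((Int -> Int) -> (Int -> Int)) ~ Int  [subst: {a:=List b, d:=Int, b:=Int} | 0 pending]
  clash: ((Int -> Int) -> (Int -> Int)) vs Int

Answer: FAIL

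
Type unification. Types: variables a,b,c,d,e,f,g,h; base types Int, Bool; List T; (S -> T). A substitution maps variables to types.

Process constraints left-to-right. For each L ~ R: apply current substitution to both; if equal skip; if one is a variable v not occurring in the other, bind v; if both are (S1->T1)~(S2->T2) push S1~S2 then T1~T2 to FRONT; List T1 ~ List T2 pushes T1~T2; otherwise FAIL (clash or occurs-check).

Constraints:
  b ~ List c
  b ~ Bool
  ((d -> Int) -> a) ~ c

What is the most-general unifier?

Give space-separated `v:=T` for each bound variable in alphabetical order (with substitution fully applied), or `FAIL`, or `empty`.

step 1: unify b ~ List c  [subst: {-} | 2 pending]
  bind b := List c
step 2: unify List c ~ Bool  [subst: {b:=List c} | 1 pending]
  clash: List c vs Bool

Answer: FAIL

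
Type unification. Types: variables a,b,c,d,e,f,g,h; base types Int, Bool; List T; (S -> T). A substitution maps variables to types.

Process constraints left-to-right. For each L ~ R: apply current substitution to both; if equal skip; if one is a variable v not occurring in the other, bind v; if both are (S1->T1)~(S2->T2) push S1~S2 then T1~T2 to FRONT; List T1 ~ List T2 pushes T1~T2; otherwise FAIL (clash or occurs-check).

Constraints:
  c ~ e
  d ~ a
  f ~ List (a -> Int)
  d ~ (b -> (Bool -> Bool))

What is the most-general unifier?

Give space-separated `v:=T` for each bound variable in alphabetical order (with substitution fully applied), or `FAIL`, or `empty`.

step 1: unify c ~ e  [subst: {-} | 3 pending]
  bind c := e
step 2: unify d ~ a  [subst: {c:=e} | 2 pending]
  bind d := a
step 3: unify f ~ List (a -> Int)  [subst: {c:=e, d:=a} | 1 pending]
  bind f := List (a -> Int)
step 4: unify a ~ (b -> (Bool -> Bool))  [subst: {c:=e, d:=a, f:=List (a -> Int)} | 0 pending]
  bind a := (b -> (Bool -> Bool))

Answer: a:=(b -> (Bool -> Bool)) c:=e d:=(b -> (Bool -> Bool)) f:=List ((b -> (Bool -> Bool)) -> Int)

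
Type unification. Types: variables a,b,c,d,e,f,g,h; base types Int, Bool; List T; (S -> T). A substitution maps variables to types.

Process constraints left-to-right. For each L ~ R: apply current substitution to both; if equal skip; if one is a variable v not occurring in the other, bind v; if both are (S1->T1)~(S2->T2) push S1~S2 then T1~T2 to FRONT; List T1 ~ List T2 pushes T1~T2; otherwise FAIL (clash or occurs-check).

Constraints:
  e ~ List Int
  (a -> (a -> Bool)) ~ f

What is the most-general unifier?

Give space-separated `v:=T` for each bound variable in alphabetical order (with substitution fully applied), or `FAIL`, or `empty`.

step 1: unify e ~ List Int  [subst: {-} | 1 pending]
  bind e := List Int
step 2: unify (a -> (a -> Bool)) ~ f  [subst: {e:=List Int} | 0 pending]
  bind f := (a -> (a -> Bool))

Answer: e:=List Int f:=(a -> (a -> Bool))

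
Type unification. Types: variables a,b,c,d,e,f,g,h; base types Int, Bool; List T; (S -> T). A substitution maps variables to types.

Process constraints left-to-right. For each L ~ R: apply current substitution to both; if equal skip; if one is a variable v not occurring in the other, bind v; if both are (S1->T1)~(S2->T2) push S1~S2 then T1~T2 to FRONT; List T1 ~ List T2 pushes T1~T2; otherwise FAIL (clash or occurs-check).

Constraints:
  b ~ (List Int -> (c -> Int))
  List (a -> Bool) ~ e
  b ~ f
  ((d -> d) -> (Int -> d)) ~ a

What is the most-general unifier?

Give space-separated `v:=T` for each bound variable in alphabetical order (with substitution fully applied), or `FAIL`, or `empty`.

step 1: unify b ~ (List Int -> (c -> Int))  [subst: {-} | 3 pending]
  bind b := (List Int -> (c -> Int))
step 2: unify List (a -> Bool) ~ e  [subst: {b:=(List Int -> (c -> Int))} | 2 pending]
  bind e := List (a -> Bool)
step 3: unify (List Int -> (c -> Int)) ~ f  [subst: {b:=(List Int -> (c -> Int)), e:=List (a -> Bool)} | 1 pending]
  bind f := (List Int -> (c -> Int))
step 4: unify ((d -> d) -> (Int -> d)) ~ a  [subst: {b:=(List Int -> (c -> Int)), e:=List (a -> Bool), f:=(List Int -> (c -> Int))} | 0 pending]
  bind a := ((d -> d) -> (Int -> d))

Answer: a:=((d -> d) -> (Int -> d)) b:=(List Int -> (c -> Int)) e:=List (((d -> d) -> (Int -> d)) -> Bool) f:=(List Int -> (c -> Int))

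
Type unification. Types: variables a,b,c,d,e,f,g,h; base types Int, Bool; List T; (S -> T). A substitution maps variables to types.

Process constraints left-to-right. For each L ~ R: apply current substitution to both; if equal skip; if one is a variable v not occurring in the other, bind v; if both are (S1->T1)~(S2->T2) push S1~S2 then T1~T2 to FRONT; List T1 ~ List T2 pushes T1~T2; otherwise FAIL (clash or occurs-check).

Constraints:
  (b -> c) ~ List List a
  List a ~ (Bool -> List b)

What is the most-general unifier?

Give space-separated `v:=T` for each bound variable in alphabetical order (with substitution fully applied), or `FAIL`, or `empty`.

Answer: FAIL

Derivation:
step 1: unify (b -> c) ~ List List a  [subst: {-} | 1 pending]
  clash: (b -> c) vs List List a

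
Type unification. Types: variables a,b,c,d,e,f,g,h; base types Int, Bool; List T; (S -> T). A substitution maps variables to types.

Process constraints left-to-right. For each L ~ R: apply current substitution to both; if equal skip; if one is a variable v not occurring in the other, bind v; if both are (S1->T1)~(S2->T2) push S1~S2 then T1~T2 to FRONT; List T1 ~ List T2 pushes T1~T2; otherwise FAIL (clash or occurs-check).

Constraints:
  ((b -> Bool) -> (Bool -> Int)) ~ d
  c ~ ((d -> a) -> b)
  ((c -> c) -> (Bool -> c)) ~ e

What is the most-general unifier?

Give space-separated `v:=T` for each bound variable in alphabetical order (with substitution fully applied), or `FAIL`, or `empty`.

step 1: unify ((b -> Bool) -> (Bool -> Int)) ~ d  [subst: {-} | 2 pending]
  bind d := ((b -> Bool) -> (Bool -> Int))
step 2: unify c ~ ((((b -> Bool) -> (Bool -> Int)) -> a) -> b)  [subst: {d:=((b -> Bool) -> (Bool -> Int))} | 1 pending]
  bind c := ((((b -> Bool) -> (Bool -> Int)) -> a) -> b)
step 3: unify ((((((b -> Bool) -> (Bool -> Int)) -> a) -> b) -> ((((b -> Bool) -> (Bool -> Int)) -> a) -> b)) -> (Bool -> ((((b -> Bool) -> (Bool -> Int)) -> a) -> b))) ~ e  [subst: {d:=((b -> Bool) -> (Bool -> Int)), c:=((((b -> Bool) -> (Bool -> Int)) -> a) -> b)} | 0 pending]
  bind e := ((((((b -> Bool) -> (Bool -> Int)) -> a) -> b) -> ((((b -> Bool) -> (Bool -> Int)) -> a) -> b)) -> (Bool -> ((((b -> Bool) -> (Bool -> Int)) -> a) -> b)))

Answer: c:=((((b -> Bool) -> (Bool -> Int)) -> a) -> b) d:=((b -> Bool) -> (Bool -> Int)) e:=((((((b -> Bool) -> (Bool -> Int)) -> a) -> b) -> ((((b -> Bool) -> (Bool -> Int)) -> a) -> b)) -> (Bool -> ((((b -> Bool) -> (Bool -> Int)) -> a) -> b)))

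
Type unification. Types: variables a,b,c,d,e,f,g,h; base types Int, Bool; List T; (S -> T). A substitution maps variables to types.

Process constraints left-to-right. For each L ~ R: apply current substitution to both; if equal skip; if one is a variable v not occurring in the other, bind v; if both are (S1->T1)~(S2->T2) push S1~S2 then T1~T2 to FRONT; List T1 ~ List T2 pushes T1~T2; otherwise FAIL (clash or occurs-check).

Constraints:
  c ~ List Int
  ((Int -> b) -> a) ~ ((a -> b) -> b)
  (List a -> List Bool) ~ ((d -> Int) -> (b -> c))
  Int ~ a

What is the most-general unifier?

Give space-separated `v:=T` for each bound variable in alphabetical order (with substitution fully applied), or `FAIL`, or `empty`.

step 1: unify c ~ List Int  [subst: {-} | 3 pending]
  bind c := List Int
step 2: unify ((Int -> b) -> a) ~ ((a -> b) -> b)  [subst: {c:=List Int} | 2 pending]
  -> decompose arrow: push (Int -> b)~(a -> b), a~b
step 3: unify (Int -> b) ~ (a -> b)  [subst: {c:=List Int} | 3 pending]
  -> decompose arrow: push Int~a, b~b
step 4: unify Int ~ a  [subst: {c:=List Int} | 4 pending]
  bind a := Int
step 5: unify b ~ b  [subst: {c:=List Int, a:=Int} | 3 pending]
  -> identical, skip
step 6: unify Int ~ b  [subst: {c:=List Int, a:=Int} | 2 pending]
  bind b := Int
step 7: unify (List Int -> List Bool) ~ ((d -> Int) -> (Int -> List Int))  [subst: {c:=List Int, a:=Int, b:=Int} | 1 pending]
  -> decompose arrow: push List Int~(d -> Int), List Bool~(Int -> List Int)
step 8: unify List Int ~ (d -> Int)  [subst: {c:=List Int, a:=Int, b:=Int} | 2 pending]
  clash: List Int vs (d -> Int)

Answer: FAIL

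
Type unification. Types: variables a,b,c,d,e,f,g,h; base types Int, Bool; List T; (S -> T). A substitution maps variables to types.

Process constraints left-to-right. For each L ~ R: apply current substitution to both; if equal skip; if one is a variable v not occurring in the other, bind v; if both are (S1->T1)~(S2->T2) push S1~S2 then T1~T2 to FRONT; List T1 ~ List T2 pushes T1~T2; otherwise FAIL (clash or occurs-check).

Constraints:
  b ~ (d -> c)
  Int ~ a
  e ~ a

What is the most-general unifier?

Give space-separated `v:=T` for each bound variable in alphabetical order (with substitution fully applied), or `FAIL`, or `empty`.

step 1: unify b ~ (d -> c)  [subst: {-} | 2 pending]
  bind b := (d -> c)
step 2: unify Int ~ a  [subst: {b:=(d -> c)} | 1 pending]
  bind a := Int
step 3: unify e ~ Int  [subst: {b:=(d -> c), a:=Int} | 0 pending]
  bind e := Int

Answer: a:=Int b:=(d -> c) e:=Int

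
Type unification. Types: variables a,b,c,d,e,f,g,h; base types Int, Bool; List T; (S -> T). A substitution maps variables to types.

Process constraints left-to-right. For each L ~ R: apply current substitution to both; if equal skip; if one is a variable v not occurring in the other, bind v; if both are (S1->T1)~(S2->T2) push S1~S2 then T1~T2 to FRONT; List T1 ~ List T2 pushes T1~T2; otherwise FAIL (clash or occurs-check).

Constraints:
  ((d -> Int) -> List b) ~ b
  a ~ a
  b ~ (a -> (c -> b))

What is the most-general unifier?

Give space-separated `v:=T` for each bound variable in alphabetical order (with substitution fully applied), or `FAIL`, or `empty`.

Answer: FAIL

Derivation:
step 1: unify ((d -> Int) -> List b) ~ b  [subst: {-} | 2 pending]
  occurs-check fail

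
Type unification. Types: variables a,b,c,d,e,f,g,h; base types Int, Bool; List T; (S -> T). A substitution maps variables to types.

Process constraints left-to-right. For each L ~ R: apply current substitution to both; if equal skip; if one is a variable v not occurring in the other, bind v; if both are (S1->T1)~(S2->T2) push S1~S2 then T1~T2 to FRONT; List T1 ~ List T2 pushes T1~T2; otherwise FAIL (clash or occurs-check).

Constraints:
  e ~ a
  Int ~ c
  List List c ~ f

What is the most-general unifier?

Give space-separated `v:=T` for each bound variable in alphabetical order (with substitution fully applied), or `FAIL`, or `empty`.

step 1: unify e ~ a  [subst: {-} | 2 pending]
  bind e := a
step 2: unify Int ~ c  [subst: {e:=a} | 1 pending]
  bind c := Int
step 3: unify List List Int ~ f  [subst: {e:=a, c:=Int} | 0 pending]
  bind f := List List Int

Answer: c:=Int e:=a f:=List List Int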